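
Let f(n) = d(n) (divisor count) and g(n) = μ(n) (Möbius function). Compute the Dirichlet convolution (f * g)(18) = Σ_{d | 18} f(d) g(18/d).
(d * μ)(18) = 1

Divisors of 18: [1, 2, 3, 6, 9, 18]. For each d | 18:
  d = 1: d(1) · μ(18/1) = 1 · 0 = 0
  d = 2: d(2) · μ(18/2) = 2 · 0 = 0
  d = 3: d(3) · μ(18/3) = 2 · 1 = 2
  d = 6: d(6) · μ(18/6) = 4 · -1 = -4
  d = 9: d(9) · μ(18/9) = 3 · -1 = -3
  d = 18: d(18) · μ(18/18) = 6 · 1 = 6
Summing: (d * μ)(18) = 0 + 0 + 2 + -4 + -3 + 6 = 1.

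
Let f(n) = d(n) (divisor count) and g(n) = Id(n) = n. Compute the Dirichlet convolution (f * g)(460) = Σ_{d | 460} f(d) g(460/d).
(d * Id)(460) = 1925

Divisors of 460: [1, 2, 4, 5, 10, 20, 23, 46, 92, 115, 230, 460]. For each d | 460:
  d = 1: d(1) · Id(460/1) = 1 · 460 = 460
  d = 2: d(2) · Id(460/2) = 2 · 230 = 460
  d = 4: d(4) · Id(460/4) = 3 · 115 = 345
  d = 5: d(5) · Id(460/5) = 2 · 92 = 184
  d = 10: d(10) · Id(460/10) = 4 · 46 = 184
  d = 20: d(20) · Id(460/20) = 6 · 23 = 138
  d = 23: d(23) · Id(460/23) = 2 · 20 = 40
  d = 46: d(46) · Id(460/46) = 4 · 10 = 40
  d = 92: d(92) · Id(460/92) = 6 · 5 = 30
  d = 115: d(115) · Id(460/115) = 4 · 4 = 16
  d = 230: d(230) · Id(460/230) = 8 · 2 = 16
  d = 460: d(460) · Id(460/460) = 12 · 1 = 12
Summing: (d * Id)(460) = 460 + 460 + 345 + 184 + 184 + 138 + 40 + 40 + 30 + 16 + 16 + 12 = 1925.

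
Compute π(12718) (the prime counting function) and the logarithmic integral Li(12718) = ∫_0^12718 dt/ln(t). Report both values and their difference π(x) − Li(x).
π(12718) = 1518;  Li(12718) ≈ 1537.30;  π(x) − Li(x) ≈ -19.30.

Direct count of primes ≤ 12718 gives π(12718) = 1518. Numerical evaluation of the logarithmic integral gives Li(12718) ≈ 1537.30. The difference π(x) − Li(x) ≈ -19.30 is typically negative for small/moderate x (Li(x) overestimates), though Littlewood's theorem shows this sign changes infinitely often.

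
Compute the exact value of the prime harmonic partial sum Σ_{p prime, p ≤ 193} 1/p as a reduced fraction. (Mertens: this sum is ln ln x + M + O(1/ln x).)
Σ 1/p = 385774678978047295113064712800727674369526436922217581784412894295689697835549/198962376391690981640415251545285153602734402721821058212203976095413910572270

π(193) = 44, so the primes ≤ 193 are [2, 3, 5, 7, 11, 13, 17, 19, 23, 29, 31, 37, 41, 43, 47, 53, 59, 61, 67, 71, 73, 79, 83, 89, 97, 101, 103, 107, 109, 113, 127, 131, 137, 139, 149, 151, 157, 163, 167, 173, 179, 181, 191, 193]. Summing 1/p over these primes: 385774678978047295113064712800727674369526436922217581784412894295689697835549/198962376391690981640415251545285153602734402721821058212203976095413910572270 ≈ 1.9389. Mertens estimate ln ln(193) + 0.2615 ≈ 1.9221.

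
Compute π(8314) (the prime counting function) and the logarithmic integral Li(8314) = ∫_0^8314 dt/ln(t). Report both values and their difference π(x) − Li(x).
π(8314) = 1043;  Li(8314) ≈ 1061.28;  π(x) − Li(x) ≈ -18.28.

Direct count of primes ≤ 8314 gives π(8314) = 1043. Numerical evaluation of the logarithmic integral gives Li(8314) ≈ 1061.28. The difference π(x) − Li(x) ≈ -18.28 is typically negative for small/moderate x (Li(x) overestimates), though Littlewood's theorem shows this sign changes infinitely often.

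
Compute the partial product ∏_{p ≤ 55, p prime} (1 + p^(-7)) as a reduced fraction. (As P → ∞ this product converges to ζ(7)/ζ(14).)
∏ = 309952223984670960543603211891856695601672510675385627534277668624533812457091991127236052954668734671204274242309849088/307404601692723276790274585782287621574695329443342398483341336503340384695750533342769593387518417543812906517214978125

The primes p ≤ 55 are [2, 3, 5, 7, 11, 13, 17, 19, 23, 29, 31, 37, 41, 43, 47, 53]. For each, (1 + 1/p^7) = (p^7 + 1)/p^7. Multiplying these fractions over p ∈ [2, 3, 5, 7, 11, 13, 17, 19, 23, 29, 31, 37, 41, 43, 47, 53] gives 309952223984670960543603211891856695601672510675385627534277668624533812457091991127236052954668734671204274242309849088/307404601692723276790274585782287621574695329443342398483341336503340384695750533342769593387518417543812906517214978125. (In the limit P → ∞ this tends to ζ(7)/ζ(14).)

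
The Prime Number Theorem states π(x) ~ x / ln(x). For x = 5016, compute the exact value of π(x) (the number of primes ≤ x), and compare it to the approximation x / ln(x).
π(5016) = 672;  x/ln(x) ≈ 588.71;  relative error ≈ 12.40%.

Directly count primes up to 5016: π(5016) = 672. The PNT approximation gives 5016/ln(5016) ≈ 5016/8.52039 ≈ 588.71. Relative error (π(x) − x/ln(x)) / π(x) ≈ 12.40%; the approximation is known to undercount slightly (Li(x) is a better estimate).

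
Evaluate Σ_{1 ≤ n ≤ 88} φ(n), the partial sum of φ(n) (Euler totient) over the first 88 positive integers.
Σ_{n ≤ 88} φ(n) = 2368

Compute φ(n) for each 1 ≤ n ≤ 88: φ(1) = 1, φ(2) = 1, φ(3) = 2, φ(4) = 2, φ(5) = 4, φ(6) = 2, φ(7) = 6, φ(8) = 4, φ(9) = 6, φ(10) = 4, φ(11) = 10, φ(12) = 4, φ(13) = 12, φ(14) = 6, φ(15) = 8, φ(16) = 8, φ(17) = 16, φ(18) = 6, φ(19) = 18, φ(20) = 8, φ(21) = 12, φ(22) = 10, φ(23) = 22, φ(24) = 8, φ(25) = 20, φ(26) = 12, φ(27) = 18, φ(28) = 12, φ(29) = 28, φ(30) = 8, φ(31) = 30, φ(32) = 16, φ(33) = 20, φ(34) = 16, φ(35) = 24, φ(36) = 12, φ(37) = 36, φ(38) = 18, φ(39) = 24, φ(40) = 16, φ(41) = 40, φ(42) = 12, φ(43) = 42, φ(44) = 20, φ(45) = 24, φ(46) = 22, φ(47) = 46, φ(48) = 16, φ(49) = 42, φ(50) = 20, φ(51) = 32, φ(52) = 24, φ(53) = 52, φ(54) = 18, φ(55) = 40, φ(56) = 24, φ(57) = 36, φ(58) = 28, φ(59) = 58, φ(60) = 16, φ(61) = 60, φ(62) = 30, φ(63) = 36, φ(64) = 32, φ(65) = 48, φ(66) = 20, φ(67) = 66, φ(68) = 32, φ(69) = 44, φ(70) = 24, φ(71) = 70, φ(72) = 24, φ(73) = 72, φ(74) = 36, φ(75) = 40, φ(76) = 36, φ(77) = 60, φ(78) = 24, φ(79) = 78, φ(80) = 32, φ(81) = 54, φ(82) = 40, φ(83) = 82, φ(84) = 24, φ(85) = 64, φ(86) = 42, φ(87) = 56, φ(88) = 40. Summing all 88 values: 2368. (Average order: Σ_{n ≤ x} φ(n) ~ (3/π²) x². For x = 88, (3/π²)·88² ≈ 2353.89.)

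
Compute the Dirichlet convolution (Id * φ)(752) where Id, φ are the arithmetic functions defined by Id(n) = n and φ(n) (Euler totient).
(Id * φ)(752) = 4464

Divisors of 752: [1, 2, 4, 8, 16, 47, 94, 188, 376, 752]. For each d | 752:
  d = 1: Id(1) · φ(752/1) = 1 · 368 = 368
  d = 2: Id(2) · φ(752/2) = 2 · 184 = 368
  d = 4: Id(4) · φ(752/4) = 4 · 92 = 368
  d = 8: Id(8) · φ(752/8) = 8 · 46 = 368
  d = 16: Id(16) · φ(752/16) = 16 · 46 = 736
  d = 47: Id(47) · φ(752/47) = 47 · 8 = 376
  d = 94: Id(94) · φ(752/94) = 94 · 4 = 376
  d = 188: Id(188) · φ(752/188) = 188 · 2 = 376
  d = 376: Id(376) · φ(752/376) = 376 · 1 = 376
  d = 752: Id(752) · φ(752/752) = 752 · 1 = 752
Summing: (Id * φ)(752) = 368 + 368 + 368 + 368 + 736 + 376 + 376 + 376 + 376 + 752 = 4464.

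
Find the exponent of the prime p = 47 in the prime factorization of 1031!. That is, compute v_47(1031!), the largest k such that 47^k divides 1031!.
v_47(1031!) = 21

Legendre's formula: v_p(n!) = Σ_{k ≥ 1} ⌊n / p^k⌋. For p = 47, n = 1031, the terms are:
  ⌊1031/47^1⌋ = ⌊1031/47⌋ = 21
(the next term ⌊1031/47^2⌋ = 0, terminating the sum). Summing: v_47(1031!) = 21 = 21.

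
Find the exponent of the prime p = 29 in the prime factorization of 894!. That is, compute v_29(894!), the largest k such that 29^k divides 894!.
v_29(894!) = 31

Legendre's formula: v_p(n!) = Σ_{k ≥ 1} ⌊n / p^k⌋. For p = 29, n = 894, the terms are:
  ⌊894/29^1⌋ = ⌊894/29⌋ = 30
  ⌊894/29^2⌋ = ⌊894/841⌋ = 1
(the next term ⌊894/29^3⌋ = 0, terminating the sum). Summing: v_29(894!) = 30 + 1 = 31.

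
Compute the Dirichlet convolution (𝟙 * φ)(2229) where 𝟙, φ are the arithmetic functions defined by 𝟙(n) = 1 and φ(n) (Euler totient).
(𝟙 * φ)(2229) = 2229

Divisors of 2229: [1, 3, 743, 2229]. For each d | 2229:
  d = 1: 𝟙(1) · φ(2229/1) = 1 · 1484 = 1484
  d = 3: 𝟙(3) · φ(2229/3) = 1 · 742 = 742
  d = 743: 𝟙(743) · φ(2229/743) = 1 · 2 = 2
  d = 2229: 𝟙(2229) · φ(2229/2229) = 1 · 1 = 1
Summing: (𝟙 * φ)(2229) = 1484 + 742 + 2 + 1 = 2229.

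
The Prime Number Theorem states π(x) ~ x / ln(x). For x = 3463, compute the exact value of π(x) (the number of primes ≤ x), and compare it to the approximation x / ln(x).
π(3463) = 485;  x/ln(x) ≈ 424.91;  relative error ≈ 12.39%.

Directly count primes up to 3463: π(3463) = 485. The PNT approximation gives 3463/ln(3463) ≈ 3463/8.14989 ≈ 424.91. Relative error (π(x) − x/ln(x)) / π(x) ≈ 12.39%; the approximation is known to undercount slightly (Li(x) is a better estimate).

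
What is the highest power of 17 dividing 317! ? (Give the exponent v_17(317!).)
v_17(317!) = 19

Legendre's formula: v_p(n!) = Σ_{k ≥ 1} ⌊n / p^k⌋. For p = 17, n = 317, the terms are:
  ⌊317/17^1⌋ = ⌊317/17⌋ = 18
  ⌊317/17^2⌋ = ⌊317/289⌋ = 1
(the next term ⌊317/17^3⌋ = 0, terminating the sum). Summing: v_17(317!) = 18 + 1 = 19.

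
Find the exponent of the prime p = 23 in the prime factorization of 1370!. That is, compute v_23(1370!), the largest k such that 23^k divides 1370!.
v_23(1370!) = 61

Legendre's formula: v_p(n!) = Σ_{k ≥ 1} ⌊n / p^k⌋. For p = 23, n = 1370, the terms are:
  ⌊1370/23^1⌋ = ⌊1370/23⌋ = 59
  ⌊1370/23^2⌋ = ⌊1370/529⌋ = 2
(the next term ⌊1370/23^3⌋ = 0, terminating the sum). Summing: v_23(1370!) = 59 + 2 = 61.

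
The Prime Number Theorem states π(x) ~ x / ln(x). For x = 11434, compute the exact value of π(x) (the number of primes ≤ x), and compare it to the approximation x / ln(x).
π(11434) = 1378;  x/ln(x) ≈ 1223.63;  relative error ≈ 11.20%.

Directly count primes up to 11434: π(11434) = 1378. The PNT approximation gives 11434/ln(11434) ≈ 11434/9.34435 ≈ 1223.63. Relative error (π(x) − x/ln(x)) / π(x) ≈ 11.20%; the approximation is known to undercount slightly (Li(x) is a better estimate).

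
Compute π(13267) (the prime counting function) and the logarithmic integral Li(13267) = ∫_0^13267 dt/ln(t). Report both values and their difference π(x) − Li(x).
π(13267) = 1577;  Li(13267) ≈ 1595.26;  π(x) − Li(x) ≈ -18.26.

Direct count of primes ≤ 13267 gives π(13267) = 1577. Numerical evaluation of the logarithmic integral gives Li(13267) ≈ 1595.26. The difference π(x) − Li(x) ≈ -18.26 is typically negative for small/moderate x (Li(x) overestimates), though Littlewood's theorem shows this sign changes infinitely often.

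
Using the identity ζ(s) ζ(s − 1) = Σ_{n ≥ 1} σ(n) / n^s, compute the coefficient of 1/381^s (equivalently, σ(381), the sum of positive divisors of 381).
σ(381) = 512

In the product (Σ m^0/m^s)(Σ k / k^s) = Σ (Σ_{d | n} d) / n^s, the coefficient of 1/n^s is σ(n) = Σ_{d | n} d. For n = 381, divisors are [1, 3, 127, 381]; summing: σ(381) = 512.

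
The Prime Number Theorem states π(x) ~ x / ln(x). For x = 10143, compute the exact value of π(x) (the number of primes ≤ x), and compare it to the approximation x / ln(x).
π(10143) = 1245;  x/ln(x) ≈ 1099.57;  relative error ≈ 11.68%.

Directly count primes up to 10143: π(10143) = 1245. The PNT approximation gives 10143/ln(10143) ≈ 10143/9.22454 ≈ 1099.57. Relative error (π(x) − x/ln(x)) / π(x) ≈ 11.68%; the approximation is known to undercount slightly (Li(x) is a better estimate).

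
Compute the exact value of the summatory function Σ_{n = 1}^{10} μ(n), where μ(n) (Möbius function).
Σ_{n ≤ 10} μ(n) = -1

Compute μ(n) for each 1 ≤ n ≤ 10: μ(1) = 1, μ(2) = -1, μ(3) = -1, μ(4) = 0, μ(5) = -1, μ(6) = 1, μ(7) = -1, μ(8) = 0, μ(9) = 0, μ(10) = 1. Summing all 10 values: -1. (Mertens function M(x) = Σ_{n ≤ x} μ(n); on average M(x) should be small (PNT ⟺ M(x) = o(x)).)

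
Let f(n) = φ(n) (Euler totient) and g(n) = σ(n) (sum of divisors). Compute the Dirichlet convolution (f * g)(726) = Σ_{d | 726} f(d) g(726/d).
(φ * σ)(726) = 8712

Divisors of 726: [1, 2, 3, 6, 11, 22, 33, 66, 121, 242, 363, 726]. For each d | 726:
  d = 1: φ(1) · σ(726/1) = 1 · 1596 = 1596
  d = 2: φ(2) · σ(726/2) = 1 · 532 = 532
  d = 3: φ(3) · σ(726/3) = 2 · 399 = 798
  d = 6: φ(6) · σ(726/6) = 2 · 133 = 266
  d = 11: φ(11) · σ(726/11) = 10 · 144 = 1440
  d = 22: φ(22) · σ(726/22) = 10 · 48 = 480
  d = 33: φ(33) · σ(726/33) = 20 · 36 = 720
  d = 66: φ(66) · σ(726/66) = 20 · 12 = 240
  d = 121: φ(121) · σ(726/121) = 110 · 12 = 1320
  d = 242: φ(242) · σ(726/242) = 110 · 4 = 440
  d = 363: φ(363) · σ(726/363) = 220 · 3 = 660
  d = 726: φ(726) · σ(726/726) = 220 · 1 = 220
Summing: (φ * σ)(726) = 1596 + 532 + 798 + 266 + 1440 + 480 + 720 + 240 + 1320 + 440 + 660 + 220 = 8712.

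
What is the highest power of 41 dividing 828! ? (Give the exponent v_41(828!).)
v_41(828!) = 20

Legendre's formula: v_p(n!) = Σ_{k ≥ 1} ⌊n / p^k⌋. For p = 41, n = 828, the terms are:
  ⌊828/41^1⌋ = ⌊828/41⌋ = 20
(the next term ⌊828/41^2⌋ = 0, terminating the sum). Summing: v_41(828!) = 20 = 20.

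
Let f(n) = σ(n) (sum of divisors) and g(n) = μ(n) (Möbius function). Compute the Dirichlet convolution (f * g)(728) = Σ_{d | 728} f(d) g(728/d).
(σ * μ)(728) = 728

Divisors of 728: [1, 2, 4, 7, 8, 13, 14, 26, 28, 52, 56, 91, 104, 182, 364, 728]. For each d | 728:
  d = 1: σ(1) · μ(728/1) = 1 · 0 = 0
  d = 2: σ(2) · μ(728/2) = 3 · 0 = 0
  d = 4: σ(4) · μ(728/4) = 7 · -1 = -7
  d = 7: σ(7) · μ(728/7) = 8 · 0 = 0
  d = 8: σ(8) · μ(728/8) = 15 · 1 = 15
  d = 13: σ(13) · μ(728/13) = 14 · 0 = 0
  d = 14: σ(14) · μ(728/14) = 24 · 0 = 0
  d = 26: σ(26) · μ(728/26) = 42 · 0 = 0
  d = 28: σ(28) · μ(728/28) = 56 · 1 = 56
  d = 52: σ(52) · μ(728/52) = 98 · 1 = 98
  d = 56: σ(56) · μ(728/56) = 120 · -1 = -120
  d = 91: σ(91) · μ(728/91) = 112 · 0 = 0
  d = 104: σ(104) · μ(728/104) = 210 · -1 = -210
  d = 182: σ(182) · μ(728/182) = 336 · 0 = 0
  d = 364: σ(364) · μ(728/364) = 784 · -1 = -784
  d = 728: σ(728) · μ(728/728) = 1680 · 1 = 1680
Summing: (σ * μ)(728) = 0 + 0 + -7 + 0 + 15 + 0 + 0 + 0 + 56 + 98 + -120 + 0 + -210 + 0 + -784 + 1680 = 728.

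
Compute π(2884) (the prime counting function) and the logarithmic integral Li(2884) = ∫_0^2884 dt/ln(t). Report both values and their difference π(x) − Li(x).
π(2884) = 417;  Li(2884) ≈ 428.24;  π(x) − Li(x) ≈ -11.24.

Direct count of primes ≤ 2884 gives π(2884) = 417. Numerical evaluation of the logarithmic integral gives Li(2884) ≈ 428.24. The difference π(x) − Li(x) ≈ -11.24 is typically negative for small/moderate x (Li(x) overestimates), though Littlewood's theorem shows this sign changes infinitely often.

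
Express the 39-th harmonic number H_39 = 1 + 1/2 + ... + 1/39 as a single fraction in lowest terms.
H_39 = 2066035355155033/485721041551200

Direct summation: H_39 = 1 + 1/2 + ... + 1/39. The least common denominator is lcm(1, ..., 39) = 5342931457063200; over this denominator the numerator is 5342931457063200 + 2671465728531600 + 1780977152354400 + 1335732864265800 + 1068586291412640 + 890488576177200 + 763275922437600 + 667866432132900 + 593659050784800 + 534293145706320 + 485721041551200 + 445244288088600 + 410994727466400 + 381637961218800 + 356195430470880 + 333933216066450 + 314290085709600 + 296829525392400 + 281206918792800 + 267146572853160 + 254425307479200 + 242860520775600 + 232301367698400 + 222622144044300 + 213717258282528 + 205497363733200 + 197886350261600 + 190818980609400 + 184239015760800 + 178097715235440 + 172352627647200 + 166966608033225 + 161907013850400 + 157145042854800 + 152655184487520 + 148414762696200 + 144403552893600 + 140603459396400 + 136998242488800 = 22726388906705363, so H_39 = 22726388906705363/5342931457063200; reducing by gcd(22726388906705363, 5342931457063200) = 11 gives 2066035355155033/485721041551200 ≈ 4.25354. (The PNT-adjacent estimate ln(39) + γ ≈ 4.24078 matches within O(1/n).)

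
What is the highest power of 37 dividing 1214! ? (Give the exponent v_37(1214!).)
v_37(1214!) = 32

Legendre's formula: v_p(n!) = Σ_{k ≥ 1} ⌊n / p^k⌋. For p = 37, n = 1214, the terms are:
  ⌊1214/37^1⌋ = ⌊1214/37⌋ = 32
(the next term ⌊1214/37^2⌋ = 0, terminating the sum). Summing: v_37(1214!) = 32 = 32.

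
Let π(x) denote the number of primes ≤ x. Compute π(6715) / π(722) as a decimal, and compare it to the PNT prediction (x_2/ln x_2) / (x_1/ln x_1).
π(6715)/π(722) = 866/128 ≈ 6.7656;  PNT prediction ≈ 6.9469.

π(722) = 128 and π(6715) = 866, so π(6715)/π(722) ≈ 6.7656. The PNT-predicted ratio is (6715/ln(6715)) / (722/ln(722)) ≈ 6.9469. The two agree to within a few percent, as expected.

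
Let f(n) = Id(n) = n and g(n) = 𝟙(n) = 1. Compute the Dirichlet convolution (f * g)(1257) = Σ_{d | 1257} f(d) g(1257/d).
(Id * 𝟙)(1257) = 1680

Divisors of 1257: [1, 3, 419, 1257]. For each d | 1257:
  d = 1: Id(1) · 𝟙(1257/1) = 1 · 1 = 1
  d = 3: Id(3) · 𝟙(1257/3) = 3 · 1 = 3
  d = 419: Id(419) · 𝟙(1257/419) = 419 · 1 = 419
  d = 1257: Id(1257) · 𝟙(1257/1257) = 1257 · 1 = 1257
Summing: (Id * 𝟙)(1257) = 1 + 3 + 419 + 1257 = 1680.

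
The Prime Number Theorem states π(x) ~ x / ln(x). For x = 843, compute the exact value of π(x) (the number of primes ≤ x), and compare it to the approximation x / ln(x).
π(843) = 146;  x/ln(x) ≈ 125.13;  relative error ≈ 14.29%.

Directly count primes up to 843: π(843) = 146. The PNT approximation gives 843/ln(843) ≈ 843/6.73697 ≈ 125.13. Relative error (π(x) − x/ln(x)) / π(x) ≈ 14.29%; the approximation is known to undercount slightly (Li(x) is a better estimate).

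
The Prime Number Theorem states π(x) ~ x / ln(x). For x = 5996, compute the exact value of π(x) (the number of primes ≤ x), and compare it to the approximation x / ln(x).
π(5996) = 783;  x/ln(x) ≈ 689.29;  relative error ≈ 11.97%.

Directly count primes up to 5996: π(5996) = 783. The PNT approximation gives 5996/ln(5996) ≈ 5996/8.69885 ≈ 689.29. Relative error (π(x) − x/ln(x)) / π(x) ≈ 11.97%; the approximation is known to undercount slightly (Li(x) is a better estimate).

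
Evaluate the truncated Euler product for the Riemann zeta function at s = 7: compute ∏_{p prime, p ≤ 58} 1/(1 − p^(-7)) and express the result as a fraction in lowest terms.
∏ = 72859781352345946164271325208512748367496302513429047898775811498046799405380225394802980517015901501332936608125/72256491859259542003929080814473893559535113224475133477501839873036689289530416476883582246279412849505472872448

The primes p ≤ 58 are [2, 3, 5, 7, 11, 13, 17, 19, 23, 29, 31, 37, 41, 43, 47, 53]. For each prime, (1 − 1/p^7)^(-1) = p^7 / (p^7 − 1). The product is (1 − 1/2^7)^(-1), (1 − 1/3^7)^(-1), (1 − 1/5^7)^(-1), (1 − 1/7^7)^(-1), (1 − 1/11^7)^(-1), (1 − 1/13^7)^(-1), (1 − 1/17^7)^(-1), (1 − 1/19^7)^(-1), (1 − 1/23^7)^(-1), (1 − 1/29^7)^(-1), (1 − 1/31^7)^(-1), (1 − 1/37^7)^(-1), (1 − 1/41^7)^(-1), (1 − 1/43^7)^(-1), (1 − 1/47^7)^(-1), (1 − 1/53^7)^(-1) = ∏ p^7 / (p^7 − 1) = 72859781352345946164271325208512748367496302513429047898775811498046799405380225394802980517015901501332936608125/72256491859259542003929080814473893559535113224475133477501839873036689289530416476883582246279412849505472872448.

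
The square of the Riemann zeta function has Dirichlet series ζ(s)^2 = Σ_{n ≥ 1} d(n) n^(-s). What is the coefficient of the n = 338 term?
d(338) = 6

ζ(s)^2 = (Σ 1/m^s)(Σ 1/k^s). The coefficient of 1/n^s in the product is the number of ordered pairs (m, k) with mk = n, which equals d(n). For n = 338, divisors are [1, 2, 13, 26, 169, 338], so d(338) = 6.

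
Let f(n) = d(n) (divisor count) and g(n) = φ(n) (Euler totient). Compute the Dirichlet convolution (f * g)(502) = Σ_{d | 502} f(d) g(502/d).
(d * φ)(502) = 756

Divisors of 502: [1, 2, 251, 502]. For each d | 502:
  d = 1: d(1) · φ(502/1) = 1 · 250 = 250
  d = 2: d(2) · φ(502/2) = 2 · 250 = 500
  d = 251: d(251) · φ(502/251) = 2 · 1 = 2
  d = 502: d(502) · φ(502/502) = 4 · 1 = 4
Summing: (d * φ)(502) = 250 + 500 + 2 + 4 = 756.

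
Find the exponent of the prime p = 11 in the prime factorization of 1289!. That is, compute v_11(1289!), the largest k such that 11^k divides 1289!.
v_11(1289!) = 127

Legendre's formula: v_p(n!) = Σ_{k ≥ 1} ⌊n / p^k⌋. For p = 11, n = 1289, the terms are:
  ⌊1289/11^1⌋ = ⌊1289/11⌋ = 117
  ⌊1289/11^2⌋ = ⌊1289/121⌋ = 10
(the next term ⌊1289/11^3⌋ = 0, terminating the sum). Summing: v_11(1289!) = 117 + 10 = 127.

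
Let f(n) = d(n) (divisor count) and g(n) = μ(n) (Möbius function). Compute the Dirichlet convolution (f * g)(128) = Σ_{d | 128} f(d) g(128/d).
(d * μ)(128) = 1

Divisors of 128: [1, 2, 4, 8, 16, 32, 64, 128]. For each d | 128:
  d = 1: d(1) · μ(128/1) = 1 · 0 = 0
  d = 2: d(2) · μ(128/2) = 2 · 0 = 0
  d = 4: d(4) · μ(128/4) = 3 · 0 = 0
  d = 8: d(8) · μ(128/8) = 4 · 0 = 0
  d = 16: d(16) · μ(128/16) = 5 · 0 = 0
  d = 32: d(32) · μ(128/32) = 6 · 0 = 0
  d = 64: d(64) · μ(128/64) = 7 · -1 = -7
  d = 128: d(128) · μ(128/128) = 8 · 1 = 8
Summing: (d * μ)(128) = 0 + 0 + 0 + 0 + 0 + 0 + -7 + 8 = 1.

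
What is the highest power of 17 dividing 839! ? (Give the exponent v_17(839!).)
v_17(839!) = 51

Legendre's formula: v_p(n!) = Σ_{k ≥ 1} ⌊n / p^k⌋. For p = 17, n = 839, the terms are:
  ⌊839/17^1⌋ = ⌊839/17⌋ = 49
  ⌊839/17^2⌋ = ⌊839/289⌋ = 2
(the next term ⌊839/17^3⌋ = 0, terminating the sum). Summing: v_17(839!) = 49 + 2 = 51.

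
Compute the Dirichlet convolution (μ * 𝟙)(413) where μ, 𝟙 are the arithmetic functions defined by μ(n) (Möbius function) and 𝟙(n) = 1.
(μ * 𝟙)(413) = 0

Divisors of 413: [1, 7, 59, 413]. For each d | 413:
  d = 1: μ(1) · 𝟙(413/1) = 1 · 1 = 1
  d = 7: μ(7) · 𝟙(413/7) = -1 · 1 = -1
  d = 59: μ(59) · 𝟙(413/59) = -1 · 1 = -1
  d = 413: μ(413) · 𝟙(413/413) = 1 · 1 = 1
Summing: (μ * 𝟙)(413) = 1 + -1 + -1 + 1 = 0.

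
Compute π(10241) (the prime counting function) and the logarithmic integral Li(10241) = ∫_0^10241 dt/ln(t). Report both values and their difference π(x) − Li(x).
π(10241) = 1254;  Li(10241) ≈ 1272.27;  π(x) − Li(x) ≈ -18.27.

Direct count of primes ≤ 10241 gives π(10241) = 1254. Numerical evaluation of the logarithmic integral gives Li(10241) ≈ 1272.27. The difference π(x) − Li(x) ≈ -18.27 is typically negative for small/moderate x (Li(x) overestimates), though Littlewood's theorem shows this sign changes infinitely often.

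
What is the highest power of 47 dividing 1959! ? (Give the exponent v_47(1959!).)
v_47(1959!) = 41

Legendre's formula: v_p(n!) = Σ_{k ≥ 1} ⌊n / p^k⌋. For p = 47, n = 1959, the terms are:
  ⌊1959/47^1⌋ = ⌊1959/47⌋ = 41
(the next term ⌊1959/47^2⌋ = 0, terminating the sum). Summing: v_47(1959!) = 41 = 41.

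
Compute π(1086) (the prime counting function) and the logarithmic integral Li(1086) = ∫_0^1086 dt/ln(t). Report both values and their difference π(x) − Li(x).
π(1086) = 180;  Li(1086) ≈ 189.98;  π(x) − Li(x) ≈ -9.98.

Direct count of primes ≤ 1086 gives π(1086) = 180. Numerical evaluation of the logarithmic integral gives Li(1086) ≈ 189.98. The difference π(x) − Li(x) ≈ -9.98 is typically negative for small/moderate x (Li(x) overestimates), though Littlewood's theorem shows this sign changes infinitely often.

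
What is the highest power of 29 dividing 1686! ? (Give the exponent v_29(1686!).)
v_29(1686!) = 60

Legendre's formula: v_p(n!) = Σ_{k ≥ 1} ⌊n / p^k⌋. For p = 29, n = 1686, the terms are:
  ⌊1686/29^1⌋ = ⌊1686/29⌋ = 58
  ⌊1686/29^2⌋ = ⌊1686/841⌋ = 2
(the next term ⌊1686/29^3⌋ = 0, terminating the sum). Summing: v_29(1686!) = 58 + 2 = 60.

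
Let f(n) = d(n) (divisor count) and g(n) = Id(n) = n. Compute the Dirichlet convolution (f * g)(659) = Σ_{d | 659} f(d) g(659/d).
(d * Id)(659) = 661

Divisors of 659: [1, 659]. For each d | 659:
  d = 1: d(1) · Id(659/1) = 1 · 659 = 659
  d = 659: d(659) · Id(659/659) = 2 · 1 = 2
Summing: (d * Id)(659) = 659 + 2 = 661.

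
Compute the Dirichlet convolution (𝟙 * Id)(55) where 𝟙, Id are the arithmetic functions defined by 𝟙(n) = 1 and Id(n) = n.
(𝟙 * Id)(55) = 72

Divisors of 55: [1, 5, 11, 55]. For each d | 55:
  d = 1: 𝟙(1) · Id(55/1) = 1 · 55 = 55
  d = 5: 𝟙(5) · Id(55/5) = 1 · 11 = 11
  d = 11: 𝟙(11) · Id(55/11) = 1 · 5 = 5
  d = 55: 𝟙(55) · Id(55/55) = 1 · 1 = 1
Summing: (𝟙 * Id)(55) = 55 + 11 + 5 + 1 = 72.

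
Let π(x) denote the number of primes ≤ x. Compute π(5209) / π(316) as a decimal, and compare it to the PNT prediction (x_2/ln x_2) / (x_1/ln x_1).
π(5209)/π(316) = 693/65 ≈ 10.6615;  PNT prediction ≈ 11.0864.

π(316) = 65 and π(5209) = 693, so π(5209)/π(316) ≈ 10.6615. The PNT-predicted ratio is (5209/ln(5209)) / (316/ln(316)) ≈ 11.0864. The two agree to within a few percent, as expected.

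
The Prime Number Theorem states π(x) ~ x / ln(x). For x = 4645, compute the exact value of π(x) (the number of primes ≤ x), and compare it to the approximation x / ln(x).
π(4645) = 627;  x/ln(x) ≈ 550.12;  relative error ≈ 12.26%.

Directly count primes up to 4645: π(4645) = 627. The PNT approximation gives 4645/ln(4645) ≈ 4645/8.44355 ≈ 550.12. Relative error (π(x) − x/ln(x)) / π(x) ≈ 12.26%; the approximation is known to undercount slightly (Li(x) is a better estimate).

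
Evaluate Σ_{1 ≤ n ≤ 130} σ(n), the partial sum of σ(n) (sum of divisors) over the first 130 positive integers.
Σ_{n ≤ 130} σ(n) = 13963

Compute σ(n) for each 1 ≤ n ≤ 130: σ(1) = 1, σ(2) = 3, σ(3) = 4, σ(4) = 7, σ(5) = 6, σ(6) = 12, σ(7) = 8, σ(8) = 15, σ(9) = 13, σ(10) = 18, σ(11) = 12, σ(12) = 28, σ(13) = 14, σ(14) = 24, σ(15) = 24, σ(16) = 31, σ(17) = 18, σ(18) = 39, σ(19) = 20, σ(20) = 42, σ(21) = 32, σ(22) = 36, σ(23) = 24, σ(24) = 60, σ(25) = 31, σ(26) = 42, σ(27) = 40, σ(28) = 56, σ(29) = 30, σ(30) = 72, σ(31) = 32, σ(32) = 63, σ(33) = 48, σ(34) = 54, σ(35) = 48, σ(36) = 91, σ(37) = 38, σ(38) = 60, σ(39) = 56, σ(40) = 90, σ(41) = 42, σ(42) = 96, σ(43) = 44, σ(44) = 84, σ(45) = 78, σ(46) = 72, σ(47) = 48, σ(48) = 124, σ(49) = 57, σ(50) = 93, σ(51) = 72, σ(52) = 98, σ(53) = 54, σ(54) = 120, σ(55) = 72, σ(56) = 120, σ(57) = 80, σ(58) = 90, σ(59) = 60, σ(60) = 168, σ(61) = 62, σ(62) = 96, σ(63) = 104, σ(64) = 127, σ(65) = 84, σ(66) = 144, σ(67) = 68, σ(68) = 126, σ(69) = 96, σ(70) = 144, σ(71) = 72, σ(72) = 195, σ(73) = 74, σ(74) = 114, σ(75) = 124, σ(76) = 140, σ(77) = 96, σ(78) = 168, σ(79) = 80, σ(80) = 186, σ(81) = 121, σ(82) = 126, σ(83) = 84, σ(84) = 224, σ(85) = 108, σ(86) = 132, σ(87) = 120, σ(88) = 180, σ(89) = 90, σ(90) = 234, σ(91) = 112, σ(92) = 168, σ(93) = 128, σ(94) = 144, σ(95) = 120, σ(96) = 252, σ(97) = 98, σ(98) = 171, σ(99) = 156, σ(100) = 217, σ(101) = 102, σ(102) = 216, σ(103) = 104, σ(104) = 210, σ(105) = 192, σ(106) = 162, σ(107) = 108, σ(108) = 280, σ(109) = 110, σ(110) = 216, σ(111) = 152, σ(112) = 248, σ(113) = 114, σ(114) = 240, σ(115) = 144, σ(116) = 210, σ(117) = 182, σ(118) = 180, σ(119) = 144, σ(120) = 360, σ(121) = 133, σ(122) = 186, σ(123) = 168, σ(124) = 224, σ(125) = 156, σ(126) = 312, σ(127) = 128, σ(128) = 255, σ(129) = 176, σ(130) = 252. Summing all 130 values: 13963. (Average order: Σ_{n ≤ x} σ(n) ~ (π²/12) x². For x = 130, (π²/12)·130² ≈ 13899.69.)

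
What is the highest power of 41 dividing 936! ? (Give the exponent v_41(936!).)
v_41(936!) = 22

Legendre's formula: v_p(n!) = Σ_{k ≥ 1} ⌊n / p^k⌋. For p = 41, n = 936, the terms are:
  ⌊936/41^1⌋ = ⌊936/41⌋ = 22
(the next term ⌊936/41^2⌋ = 0, terminating the sum). Summing: v_41(936!) = 22 = 22.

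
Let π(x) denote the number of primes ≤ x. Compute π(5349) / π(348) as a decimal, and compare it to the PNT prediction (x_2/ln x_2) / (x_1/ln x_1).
π(5349)/π(348) = 707/69 ≈ 10.2464;  PNT prediction ≈ 10.4783.

π(348) = 69 and π(5349) = 707, so π(5349)/π(348) ≈ 10.2464. The PNT-predicted ratio is (5349/ln(5349)) / (348/ln(348)) ≈ 10.4783. The two agree to within a few percent, as expected.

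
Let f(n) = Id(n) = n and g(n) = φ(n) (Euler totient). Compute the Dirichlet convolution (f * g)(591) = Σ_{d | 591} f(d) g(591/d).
(Id * φ)(591) = 1965

Divisors of 591: [1, 3, 197, 591]. For each d | 591:
  d = 1: Id(1) · φ(591/1) = 1 · 392 = 392
  d = 3: Id(3) · φ(591/3) = 3 · 196 = 588
  d = 197: Id(197) · φ(591/197) = 197 · 2 = 394
  d = 591: Id(591) · φ(591/591) = 591 · 1 = 591
Summing: (Id * φ)(591) = 392 + 588 + 394 + 591 = 1965.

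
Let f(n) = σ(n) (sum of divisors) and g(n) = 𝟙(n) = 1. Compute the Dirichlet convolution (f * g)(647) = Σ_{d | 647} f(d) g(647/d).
(σ * 𝟙)(647) = 649

Divisors of 647: [1, 647]. For each d | 647:
  d = 1: σ(1) · 𝟙(647/1) = 1 · 1 = 1
  d = 647: σ(647) · 𝟙(647/647) = 648 · 1 = 648
Summing: (σ * 𝟙)(647) = 1 + 648 = 649.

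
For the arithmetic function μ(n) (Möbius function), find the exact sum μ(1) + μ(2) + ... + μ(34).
Σ_{n ≤ 34} μ(n) = -2

Compute μ(n) for each 1 ≤ n ≤ 34: μ(1) = 1, μ(2) = -1, μ(3) = -1, μ(4) = 0, μ(5) = -1, μ(6) = 1, μ(7) = -1, μ(8) = 0, μ(9) = 0, μ(10) = 1, μ(11) = -1, μ(12) = 0, μ(13) = -1, μ(14) = 1, μ(15) = 1, μ(16) = 0, μ(17) = -1, μ(18) = 0, μ(19) = -1, μ(20) = 0, μ(21) = 1, μ(22) = 1, μ(23) = -1, μ(24) = 0, μ(25) = 0, μ(26) = 1, μ(27) = 0, μ(28) = 0, μ(29) = -1, μ(30) = -1, μ(31) = -1, μ(32) = 0, μ(33) = 1, μ(34) = 1. Summing all 34 values: -2. (Mertens function M(x) = Σ_{n ≤ x} μ(n); on average M(x) should be small (PNT ⟺ M(x) = o(x)).)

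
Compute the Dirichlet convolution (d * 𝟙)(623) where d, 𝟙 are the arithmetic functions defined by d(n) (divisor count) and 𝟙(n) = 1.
(d * 𝟙)(623) = 9

Divisors of 623: [1, 7, 89, 623]. For each d | 623:
  d = 1: d(1) · 𝟙(623/1) = 1 · 1 = 1
  d = 7: d(7) · 𝟙(623/7) = 2 · 1 = 2
  d = 89: d(89) · 𝟙(623/89) = 2 · 1 = 2
  d = 623: d(623) · 𝟙(623/623) = 4 · 1 = 4
Summing: (d * 𝟙)(623) = 1 + 2 + 2 + 4 = 9.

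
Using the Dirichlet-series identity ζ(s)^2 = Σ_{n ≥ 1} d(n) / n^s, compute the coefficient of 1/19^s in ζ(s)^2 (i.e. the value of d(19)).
d(19) = 2

ζ(s)^2 = (Σ 1/m^s)(Σ 1/k^s). The coefficient of 1/n^s in the product is the number of ordered pairs (m, k) with mk = n, which equals d(n). For n = 19, divisors are [1, 19], so d(19) = 2.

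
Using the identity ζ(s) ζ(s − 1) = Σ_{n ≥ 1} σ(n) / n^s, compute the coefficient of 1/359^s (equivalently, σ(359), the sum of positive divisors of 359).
σ(359) = 360

In the product (Σ m^0/m^s)(Σ k / k^s) = Σ (Σ_{d | n} d) / n^s, the coefficient of 1/n^s is σ(n) = Σ_{d | n} d. For n = 359, divisors are [1, 359]; summing: σ(359) = 360.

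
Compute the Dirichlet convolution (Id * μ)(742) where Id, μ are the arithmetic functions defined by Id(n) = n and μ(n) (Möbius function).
(Id * μ)(742) = 312

Divisors of 742: [1, 2, 7, 14, 53, 106, 371, 742]. For each d | 742:
  d = 1: Id(1) · μ(742/1) = 1 · -1 = -1
  d = 2: Id(2) · μ(742/2) = 2 · 1 = 2
  d = 7: Id(7) · μ(742/7) = 7 · 1 = 7
  d = 14: Id(14) · μ(742/14) = 14 · -1 = -14
  d = 53: Id(53) · μ(742/53) = 53 · 1 = 53
  d = 106: Id(106) · μ(742/106) = 106 · -1 = -106
  d = 371: Id(371) · μ(742/371) = 371 · -1 = -371
  d = 742: Id(742) · μ(742/742) = 742 · 1 = 742
Summing: (Id * μ)(742) = -1 + 2 + 7 + -14 + 53 + -106 + -371 + 742 = 312.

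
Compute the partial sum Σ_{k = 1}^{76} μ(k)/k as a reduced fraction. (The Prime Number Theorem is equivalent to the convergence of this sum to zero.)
Σ μ(k)/k = -7431196043498463691814948/581852579989271773580304621

Values of μ(k) for 1 ≤ k ≤ 76: μ(1) = 1, μ(2) = -1, μ(3) = -1, μ(5) = -1, μ(6) = 1, μ(7) = -1, μ(10) = 1, μ(11) = -1, μ(13) = -1, μ(14) = 1, μ(15) = 1, μ(17) = -1, μ(19) = -1, μ(21) = 1, μ(22) = 1, μ(23) = -1, μ(26) = 1, μ(29) = -1, μ(30) = -1, μ(31) = -1, μ(33) = 1, μ(34) = 1, μ(35) = 1, μ(37) = -1, μ(38) = 1, μ(39) = 1, μ(41) = -1, μ(42) = -1, μ(43) = -1, μ(46) = 1, μ(47) = -1, μ(51) = 1, μ(53) = -1, μ(55) = 1, μ(57) = 1, μ(58) = 1, μ(59) = -1, μ(61) = -1, μ(62) = 1, μ(65) = 1, μ(66) = -1, μ(67) = -1, μ(69) = 1, μ(70) = -1, μ(71) = -1, μ(73) = -1, μ(74) = 1, with μ = 0 on non-squarefree integers. Summing μ(k)/k for k where μ(k) ≠ 0 gives -7431196043498463691814948/581852579989271773580304621 ≈ -0.0128. (PNT ⟺ this sum → 0 as n → ∞.)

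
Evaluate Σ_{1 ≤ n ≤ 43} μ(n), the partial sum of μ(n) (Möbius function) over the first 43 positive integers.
Σ_{n ≤ 43} μ(n) = -3

Compute μ(n) for each 1 ≤ n ≤ 43: μ(1) = 1, μ(2) = -1, μ(3) = -1, μ(4) = 0, μ(5) = -1, μ(6) = 1, μ(7) = -1, μ(8) = 0, μ(9) = 0, μ(10) = 1, μ(11) = -1, μ(12) = 0, μ(13) = -1, μ(14) = 1, μ(15) = 1, μ(16) = 0, μ(17) = -1, μ(18) = 0, μ(19) = -1, μ(20) = 0, μ(21) = 1, μ(22) = 1, μ(23) = -1, μ(24) = 0, μ(25) = 0, μ(26) = 1, μ(27) = 0, μ(28) = 0, μ(29) = -1, μ(30) = -1, μ(31) = -1, μ(32) = 0, μ(33) = 1, μ(34) = 1, μ(35) = 1, μ(36) = 0, μ(37) = -1, μ(38) = 1, μ(39) = 1, μ(40) = 0, μ(41) = -1, μ(42) = -1, μ(43) = -1. Summing all 43 values: -3. (Mertens function M(x) = Σ_{n ≤ x} μ(n); on average M(x) should be small (PNT ⟺ M(x) = o(x)).)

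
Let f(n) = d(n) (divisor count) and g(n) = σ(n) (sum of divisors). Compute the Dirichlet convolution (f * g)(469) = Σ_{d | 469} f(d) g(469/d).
(d * σ)(469) = 700

Divisors of 469: [1, 7, 67, 469]. For each d | 469:
  d = 1: d(1) · σ(469/1) = 1 · 544 = 544
  d = 7: d(7) · σ(469/7) = 2 · 68 = 136
  d = 67: d(67) · σ(469/67) = 2 · 8 = 16
  d = 469: d(469) · σ(469/469) = 4 · 1 = 4
Summing: (d * σ)(469) = 544 + 136 + 16 + 4 = 700.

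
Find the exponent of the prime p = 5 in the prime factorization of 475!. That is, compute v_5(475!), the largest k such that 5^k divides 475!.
v_5(475!) = 117

Legendre's formula: v_p(n!) = Σ_{k ≥ 1} ⌊n / p^k⌋. For p = 5, n = 475, the terms are:
  ⌊475/5^1⌋ = ⌊475/5⌋ = 95
  ⌊475/5^2⌋ = ⌊475/25⌋ = 19
  ⌊475/5^3⌋ = ⌊475/125⌋ = 3
(the next term ⌊475/5^4⌋ = 0, terminating the sum). Summing: v_5(475!) = 95 + 19 + 3 = 117.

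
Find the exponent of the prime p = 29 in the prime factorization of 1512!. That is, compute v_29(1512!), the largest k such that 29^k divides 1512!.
v_29(1512!) = 53

Legendre's formula: v_p(n!) = Σ_{k ≥ 1} ⌊n / p^k⌋. For p = 29, n = 1512, the terms are:
  ⌊1512/29^1⌋ = ⌊1512/29⌋ = 52
  ⌊1512/29^2⌋ = ⌊1512/841⌋ = 1
(the next term ⌊1512/29^3⌋ = 0, terminating the sum). Summing: v_29(1512!) = 52 + 1 = 53.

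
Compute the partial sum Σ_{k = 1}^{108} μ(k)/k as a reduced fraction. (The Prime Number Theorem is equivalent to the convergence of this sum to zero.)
Σ μ(k)/k = -471587355397623908340013564541943736683/61104193276071414630466614650954086866535

Values of μ(k) for 1 ≤ k ≤ 108: μ(1) = 1, μ(2) = -1, μ(3) = -1, μ(5) = -1, μ(6) = 1, μ(7) = -1, μ(10) = 1, μ(11) = -1, μ(13) = -1, μ(14) = 1, μ(15) = 1, μ(17) = -1, μ(19) = -1, μ(21) = 1, μ(22) = 1, μ(23) = -1, μ(26) = 1, μ(29) = -1, μ(30) = -1, μ(31) = -1, μ(33) = 1, μ(34) = 1, μ(35) = 1, μ(37) = -1, μ(38) = 1, μ(39) = 1, μ(41) = -1, μ(42) = -1, μ(43) = -1, μ(46) = 1, μ(47) = -1, μ(51) = 1, μ(53) = -1, μ(55) = 1, μ(57) = 1, μ(58) = 1, μ(59) = -1, μ(61) = -1, μ(62) = 1, μ(65) = 1, μ(66) = -1, μ(67) = -1, μ(69) = 1, μ(70) = -1, μ(71) = -1, μ(73) = -1, μ(74) = 1, μ(77) = 1, μ(78) = -1, μ(79) = -1, μ(82) = 1, μ(83) = -1, μ(85) = 1, μ(86) = 1, μ(87) = 1, μ(89) = -1, μ(91) = 1, μ(93) = 1, μ(94) = 1, μ(95) = 1, μ(97) = -1, μ(101) = -1, μ(102) = -1, μ(103) = -1, μ(105) = -1, μ(106) = 1, μ(107) = -1, with μ = 0 on non-squarefree integers. Summing μ(k)/k for k where μ(k) ≠ 0 gives -471587355397623908340013564541943736683/61104193276071414630466614650954086866535 ≈ -0.0077. (PNT ⟺ this sum → 0 as n → ∞.)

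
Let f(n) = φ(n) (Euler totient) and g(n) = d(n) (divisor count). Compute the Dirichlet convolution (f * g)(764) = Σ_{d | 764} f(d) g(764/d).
(φ * d)(764) = 1344

Divisors of 764: [1, 2, 4, 191, 382, 764]. For each d | 764:
  d = 1: φ(1) · d(764/1) = 1 · 6 = 6
  d = 2: φ(2) · d(764/2) = 1 · 4 = 4
  d = 4: φ(4) · d(764/4) = 2 · 2 = 4
  d = 191: φ(191) · d(764/191) = 190 · 3 = 570
  d = 382: φ(382) · d(764/382) = 190 · 2 = 380
  d = 764: φ(764) · d(764/764) = 380 · 1 = 380
Summing: (φ * d)(764) = 6 + 4 + 4 + 570 + 380 + 380 = 1344.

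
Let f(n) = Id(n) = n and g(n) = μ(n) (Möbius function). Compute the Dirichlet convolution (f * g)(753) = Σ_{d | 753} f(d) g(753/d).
(Id * μ)(753) = 500

Divisors of 753: [1, 3, 251, 753]. For each d | 753:
  d = 1: Id(1) · μ(753/1) = 1 · 1 = 1
  d = 3: Id(3) · μ(753/3) = 3 · -1 = -3
  d = 251: Id(251) · μ(753/251) = 251 · -1 = -251
  d = 753: Id(753) · μ(753/753) = 753 · 1 = 753
Summing: (Id * μ)(753) = 1 + -3 + -251 + 753 = 500.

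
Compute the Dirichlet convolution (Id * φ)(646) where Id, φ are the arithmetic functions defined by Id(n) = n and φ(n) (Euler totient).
(Id * φ)(646) = 3663

Divisors of 646: [1, 2, 17, 19, 34, 38, 323, 646]. For each d | 646:
  d = 1: Id(1) · φ(646/1) = 1 · 288 = 288
  d = 2: Id(2) · φ(646/2) = 2 · 288 = 576
  d = 17: Id(17) · φ(646/17) = 17 · 18 = 306
  d = 19: Id(19) · φ(646/19) = 19 · 16 = 304
  d = 34: Id(34) · φ(646/34) = 34 · 18 = 612
  d = 38: Id(38) · φ(646/38) = 38 · 16 = 608
  d = 323: Id(323) · φ(646/323) = 323 · 1 = 323
  d = 646: Id(646) · φ(646/646) = 646 · 1 = 646
Summing: (Id * φ)(646) = 288 + 576 + 306 + 304 + 612 + 608 + 323 + 646 = 3663.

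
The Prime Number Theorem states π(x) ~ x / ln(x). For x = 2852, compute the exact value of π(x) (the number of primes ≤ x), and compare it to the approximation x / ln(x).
π(2852) = 414;  x/ln(x) ≈ 358.48;  relative error ≈ 13.41%.

Directly count primes up to 2852: π(2852) = 414. The PNT approximation gives 2852/ln(2852) ≈ 2852/7.95578 ≈ 358.48. Relative error (π(x) − x/ln(x)) / π(x) ≈ 13.41%; the approximation is known to undercount slightly (Li(x) is a better estimate).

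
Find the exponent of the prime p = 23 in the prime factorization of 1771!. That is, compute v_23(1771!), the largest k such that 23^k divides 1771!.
v_23(1771!) = 80

Legendre's formula: v_p(n!) = Σ_{k ≥ 1} ⌊n / p^k⌋. For p = 23, n = 1771, the terms are:
  ⌊1771/23^1⌋ = ⌊1771/23⌋ = 77
  ⌊1771/23^2⌋ = ⌊1771/529⌋ = 3
(the next term ⌊1771/23^3⌋ = 0, terminating the sum). Summing: v_23(1771!) = 77 + 3 = 80.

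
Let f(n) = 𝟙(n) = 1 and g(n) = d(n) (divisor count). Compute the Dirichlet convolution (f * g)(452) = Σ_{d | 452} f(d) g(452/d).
(𝟙 * d)(452) = 18

Divisors of 452: [1, 2, 4, 113, 226, 452]. For each d | 452:
  d = 1: 𝟙(1) · d(452/1) = 1 · 6 = 6
  d = 2: 𝟙(2) · d(452/2) = 1 · 4 = 4
  d = 4: 𝟙(4) · d(452/4) = 1 · 2 = 2
  d = 113: 𝟙(113) · d(452/113) = 1 · 3 = 3
  d = 226: 𝟙(226) · d(452/226) = 1 · 2 = 2
  d = 452: 𝟙(452) · d(452/452) = 1 · 1 = 1
Summing: (𝟙 * d)(452) = 6 + 4 + 2 + 3 + 2 + 1 = 18.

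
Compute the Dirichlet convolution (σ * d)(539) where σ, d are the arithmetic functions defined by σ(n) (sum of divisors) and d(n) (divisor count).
(σ * d)(539) = 1064

Divisors of 539: [1, 7, 11, 49, 77, 539]. For each d | 539:
  d = 1: σ(1) · d(539/1) = 1 · 6 = 6
  d = 7: σ(7) · d(539/7) = 8 · 4 = 32
  d = 11: σ(11) · d(539/11) = 12 · 3 = 36
  d = 49: σ(49) · d(539/49) = 57 · 2 = 114
  d = 77: σ(77) · d(539/77) = 96 · 2 = 192
  d = 539: σ(539) · d(539/539) = 684 · 1 = 684
Summing: (σ * d)(539) = 6 + 32 + 36 + 114 + 192 + 684 = 1064.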